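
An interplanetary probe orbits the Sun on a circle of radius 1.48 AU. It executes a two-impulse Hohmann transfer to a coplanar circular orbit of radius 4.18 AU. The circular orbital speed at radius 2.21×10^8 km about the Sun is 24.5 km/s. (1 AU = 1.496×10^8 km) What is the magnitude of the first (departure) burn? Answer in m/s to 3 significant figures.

Δv₁ = 5270 m/s

From the circular-orbit relation v² = μ/r at r = 2.21×10^8 km: μ = v²r = (24.5)² × 2.21×10^8 = 1.32655×10^11 km³/s².
In km: r₁ = 1.48 × 1.496×10^8 = 2.21408×10^8 km; r₂ = 4.18 × 1.496×10^8 = 6.25328×10^8 km.
Transfer-ellipse semi-major axis a_t = (r₁ + r₂)/2 = (2.21408×10^8 + 6.25328×10^8)/2 = 4.23368×10^8 km.
Circular speed at r = 2.21408×10^8 km: v_c = √(μ/r) = 24.477 km/s.
Transfer-orbit speed at the same r (vis-viva, a = a_t): v_t = √[μ(2/r − 1/a_t)] = 29.748 km/s.
Δv₁ = |v_t − v_c| = |29.748 − 24.477| = 5.271 km/s.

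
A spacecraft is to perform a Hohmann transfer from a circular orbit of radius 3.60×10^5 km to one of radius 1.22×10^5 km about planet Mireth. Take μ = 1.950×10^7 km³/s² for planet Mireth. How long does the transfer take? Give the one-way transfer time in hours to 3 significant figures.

t = 23.4 hours

Transfer-ellipse semi-major axis a_t = (r₁ + r₂)/2 = (3.600×10^5 + 1.220×10^5)/2 = 2.410×10^5 km.
Half the transfer-orbit period gives t = π√(a_t³/μ) = 84170 s.
Converting: 84170 s ÷ 3600 s/hour = 23.4 hours.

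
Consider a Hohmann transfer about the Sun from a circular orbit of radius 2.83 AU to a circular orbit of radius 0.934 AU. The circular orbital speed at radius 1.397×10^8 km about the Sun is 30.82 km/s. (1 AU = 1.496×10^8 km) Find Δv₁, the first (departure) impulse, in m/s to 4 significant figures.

Δv₁ = 5232 m/s

From the circular-orbit relation v² = μ/r at r = 1.397×10^8 km: μ = v²r = (30.82)² × 1.397×10^8 = 1.32697×10^11 km³/s².
In km: r₁ = 2.83 × 1.496×10^8 = 4.23368×10^8 km; r₂ = 0.934 × 1.496×10^8 = 1.397264×10^8 km.
Semi-major axis of the transfer orbit: a_t = (4.23368×10^8 + 1.397264×10^8)/2 = 2.815472×10^8 km.
Circular speed at r = 4.23368×10^8 km: v_c = √(μ/r) = 17.704 km/s.
Transfer-orbit speed at the same r (vis-viva, a = a_t): v_t = √[μ(2/r − 1/a_t)] = 12.472 km/s.
Δv₁ = |v_t − v_c| = |12.472 − 17.704| = 5.232 km/s.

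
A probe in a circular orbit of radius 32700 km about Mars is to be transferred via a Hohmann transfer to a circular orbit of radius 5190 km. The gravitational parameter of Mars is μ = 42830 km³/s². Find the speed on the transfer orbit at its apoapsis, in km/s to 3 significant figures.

v = 0.599 km/s

The Hohmann ellipse has a_t = (r₁ + r₂)/2 = 18945 km.
At apoapsis, r = 32700 km.
Vis-viva: v = √[μ(2/r − 1/a_t)] = √[42830 × (2/32700 − 1/18945)] = 0.5990 km/s.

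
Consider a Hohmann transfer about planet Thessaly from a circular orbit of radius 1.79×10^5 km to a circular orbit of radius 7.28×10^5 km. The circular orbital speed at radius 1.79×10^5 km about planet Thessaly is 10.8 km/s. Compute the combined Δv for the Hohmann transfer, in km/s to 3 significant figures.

From the circular-orbit relation v² = μ/r at r = 1.79×10^5 km: μ = v²r = (10.8)² × 1.79×10^5 = 2.08786×10^7 km³/s².
The Hohmann ellipse has a_t = (r₁ + r₂)/2 = 4.535×10^5 km.
Circular speed at r₁: v₁ = √(μ/r₁) = √(2.08786×10^7/1.790×10^5) = 10.8000 km/s.
Transfer-orbit speed at r₁ (vis-viva equation): v_p = √[μ(2/r₁ − 1/a_t)] = 13.6836 km/s.
First burn Δv₁ = |v_p − v₁| = 2.8836 km/s.
Circular speed at r₂: v₂ = √(μ/r₂) = 5.3553 km/s.
Transfer-orbit speed at r₂: v_a = √[μ(2/r₂ − 1/a_t)] = 3.3645 km/s.
Second burn Δv₂ = |v₂ − v_a| = 1.9908 km/s.
Total Δv = Δv₁ + Δv₂ = 4.874 km/s.

Δv = 4.87 km/s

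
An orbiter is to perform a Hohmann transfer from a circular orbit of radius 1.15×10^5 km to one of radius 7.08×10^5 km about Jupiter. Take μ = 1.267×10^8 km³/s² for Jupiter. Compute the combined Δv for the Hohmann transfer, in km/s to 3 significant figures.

The Hohmann ellipse has a_t = (r₁ + r₂)/2 = 4.115×10^5 km.
Circular speed at r₁: v₁ = √(μ/r₁) = √(1.267×10^8/1.150×10^5) = 33.192 km/s.
Transfer-orbit speed at r₁ (vis-viva): v_p = √[μ(2/r₁ − 1/a_t)] = 43.538 km/s.
First burn Δv₁ = |v_p − v₁| = 10.346 km/s.
At r₂, v₂ = √(μ/r₂) = 13.3774 km/s.
Transfer-orbit speed at r₂: v_a = √[μ(2/r₂ − 1/a_t)] = 7.07189 km/s.
Second burn Δv₂ = |v₂ − v_a| = 6.3055 km/s.
Total Δv = Δv₁ + Δv₂ = 16.65 km/s.

Δv = 16.7 km/s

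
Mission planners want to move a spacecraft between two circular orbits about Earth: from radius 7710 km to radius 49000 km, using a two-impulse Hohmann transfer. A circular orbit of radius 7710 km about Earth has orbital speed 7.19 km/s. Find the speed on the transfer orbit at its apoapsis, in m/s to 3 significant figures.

From the circular-orbit relation v² = μ/r at r = 7710 km: μ = v²r = (7.19)² × 7710 = 3.98577×10^5 km³/s².
Semi-major axis of the transfer orbit: a_t = (7710 + 49000)/2 = 28355 km.
The apoapsis of the transfer ellipse is at r = 49000 km.
Vis-viva: v = √[μ(2/r − 1/a_t)] = √[3.98577×10^5 × (2/49000 − 1/28355)] = 1.487 km/s.

v = 1490 m/s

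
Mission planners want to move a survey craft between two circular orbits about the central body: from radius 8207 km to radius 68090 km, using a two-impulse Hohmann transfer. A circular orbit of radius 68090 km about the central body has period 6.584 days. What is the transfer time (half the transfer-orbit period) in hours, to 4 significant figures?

From Kepler's third law T² = 4π²r³/μ at r = 68090 km, T = 6.584 days = 6.584 × 86400 s = 5.688576×10^5 s: μ = 4π²r³/T² = 38512.6 km³/s².
Transfer-ellipse semi-major axis a_t = (r₁ + r₂)/2 = (8207 + 68090)/2 = 38148.5 km.
By Kepler's third law the transfer-orbit period is T = 2π√(a_t³/μ), so t = T/2 = 1.1928×10^5 s.
Converting: 1.1928×10^5 s ÷ 3600 s/hour = 33.13 hours.

t = 33.13 hours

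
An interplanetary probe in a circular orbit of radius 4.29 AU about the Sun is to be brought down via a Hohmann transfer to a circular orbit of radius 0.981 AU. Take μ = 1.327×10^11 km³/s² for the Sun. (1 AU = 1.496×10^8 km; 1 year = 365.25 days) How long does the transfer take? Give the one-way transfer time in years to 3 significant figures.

t = 2.14 years

In km: r₁ = 4.29 × 1.496×10^8 = 6.41784×10^8 km; r₂ = 0.981 × 1.496×10^8 = 1.467576×10^8 km.
Transfer-ellipse semi-major axis a_t = (r₁ + r₂)/2 = (6.41784×10^8 + 1.467576×10^8)/2 = 3.942708×10^8 km.
By Kepler's third law the transfer-orbit period is T = 2π√(a_t³/μ), so t = T/2 = 6.752×10^7 s.
Converting: 6.752×10^7 s ÷ 3.15576×10^7 s/year (365.25 × 86400) = 2.14 years.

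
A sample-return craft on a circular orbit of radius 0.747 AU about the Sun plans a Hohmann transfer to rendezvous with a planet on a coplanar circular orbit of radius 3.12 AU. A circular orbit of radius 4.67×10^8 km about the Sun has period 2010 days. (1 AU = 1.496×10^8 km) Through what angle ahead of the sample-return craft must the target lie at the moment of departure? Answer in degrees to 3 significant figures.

From Kepler's third law T² = 4π²r³/μ at r = 4.67×10^8 km, T = 2010 days = 2010 × 86400 s = 1.73664×10^8 s: μ = 4π²r³/T² = 1.33319×10^11 km³/s².
In km: r₁ = 0.747 × 1.496×10^8 = 1.117512×10^8 km; r₂ = 3.12 × 1.496×10^8 = 4.66752×10^8 km.
Semi-major axis of the transfer orbit: a_t = (1.117512×10^8 + 4.66752×10^8)/2 = 2.892516×10^8 km.
Transfer time t = π√(a_t³/μ) = 4.2327×10^7 s.
The target's mean motion on its circular orbit is ω₂ = √(μ/r₂³) = 3.6209×10^-8 rad/s.
Angle swept by the target during transfer: ω₂·t = 1.5326 rad = 87.81°.
The sample-return craft traverses 180° on the transfer ellipse, so the target must lead by 180° − 87.81° = 92.2°.

φ = 92.2°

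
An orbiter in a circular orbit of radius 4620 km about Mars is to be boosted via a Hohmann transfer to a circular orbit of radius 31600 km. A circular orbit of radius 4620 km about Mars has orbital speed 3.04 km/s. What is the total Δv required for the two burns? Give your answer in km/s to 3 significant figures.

From the circular-orbit relation v² = μ/r at r = 4620 km: μ = v²r = (3.04)² × 4620 = 42696.2 km³/s².
Transfer-ellipse semi-major axis a_t = (r₁ + r₂)/2 = (4620 + 31600)/2 = 18110 km.
Circular speed at r₁: v₁ = √(μ/r₁) = √(42696.2/4620) = 3.0400 km/s.
Transfer-orbit speed at r₁ (vis-viva equation): v_p = √[μ(2/r₁ − 1/a_t)] = 4.0157 km/s.
First burn Δv₁ = |v_p − v₁| = 0.9757 km/s.
Circular speed at r₂: v₂ = √(μ/r₂) = 1.1624 km/s.
Transfer-orbit speed at r₂: v_a = √[μ(2/r₂ − 1/a_t)] = 0.58710 km/s.
Second burn Δv₂ = |v₂ − v_a| = 0.5753 km/s.
Δv = Δv₁ + Δv₂ = 0.9757 + 0.5753 = 1.551 km/s.

Δv = 1.55 km/s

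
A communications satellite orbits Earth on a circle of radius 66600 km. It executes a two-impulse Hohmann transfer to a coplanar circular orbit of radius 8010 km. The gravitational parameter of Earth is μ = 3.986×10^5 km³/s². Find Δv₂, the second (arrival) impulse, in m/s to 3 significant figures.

Δv₂ = 2370 m/s

Transfer-ellipse semi-major axis a_t = (r₁ + r₂)/2 = (66600 + 8010)/2 = 37305 km.
On the circular orbit at r = 8010 km, v_c = √(μ/r) = 7.0543 km/s.
Vis-viva on the transfer ellipse at r = 8010 km gives v_t = √[μ(2/r − 1/a_t)] = 9.4255 km/s.
Δv₂ = |v_t − v_c| = |9.4255 − 7.0543| = 2.371 km/s.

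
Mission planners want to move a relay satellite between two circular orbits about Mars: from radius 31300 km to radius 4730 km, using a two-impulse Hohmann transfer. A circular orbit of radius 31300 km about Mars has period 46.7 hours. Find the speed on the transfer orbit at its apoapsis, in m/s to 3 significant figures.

v = 599 m/s

From Kepler's third law T² = 4π²r³/μ at r = 31300 km, T = 46.7 hours = 46.7 × 3600 s = 1.6812×10^5 s: μ = 4π²r³/T² = 42830.6 km³/s².
The Hohmann ellipse has a_t = (r₁ + r₂)/2 = 18015 km.
The apoapsis of the transfer ellipse is at r = 31300 km.
Applying v² = μ(2/r − 1/a_t): v = 0.5994 km/s.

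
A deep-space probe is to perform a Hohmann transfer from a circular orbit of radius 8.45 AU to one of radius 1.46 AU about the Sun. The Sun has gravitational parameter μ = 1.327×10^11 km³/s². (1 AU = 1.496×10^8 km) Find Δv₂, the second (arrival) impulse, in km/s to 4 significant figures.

Δv₂ = 7.540 km/s

In km: r₁ = 8.45 × 1.496×10^8 = 1.26412×10^9 km; r₂ = 1.46 × 1.496×10^8 = 2.18416×10^8 km.
Transfer-ellipse semi-major axis a_t = (r₁ + r₂)/2 = (1.26412×10^9 + 2.18416×10^8)/2 = 7.41268×10^8 km.
On the circular orbit at r = 2.18416×10^8 km, v_c = √(μ/r) = 24.65 km/s.
Vis-viva on the transfer ellipse at r = 2.18416×10^8 km gives v_t = √[μ(2/r − 1/a_t)] = 32.19 km/s.
Δv₂ = |v_t − v_c| = |32.19 − 24.65| = 7.540 km/s.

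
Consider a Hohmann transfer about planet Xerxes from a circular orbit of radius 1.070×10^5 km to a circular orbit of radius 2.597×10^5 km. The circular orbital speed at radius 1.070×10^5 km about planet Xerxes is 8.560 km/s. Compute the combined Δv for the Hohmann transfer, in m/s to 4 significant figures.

From the circular-orbit relation v² = μ/r at r = 1.070×10^5 km: μ = v²r = (8.560)² × 1.070×10^5 = 7.84028×10^6 km³/s².
Semi-major axis of the transfer orbit: a_t = (1.070×10^5 + 2.597×10^5)/2 = 1.8335×10^5 km.
At r₁ the circular-orbit speed is v₁ = √(μ/r₁) = 8.5600 km/s.
Transfer-orbit speed at r₁ (v² = μ(2/r − 1/a)): v_p = √[μ(2/r₁ − 1/a_t)] = 10.188 km/s.
First burn Δv₁ = |v_p − v₁| = 1.628 km/s.
At r₂, v₂ = √(μ/r₂) = 5.4945 km/s.
Transfer-orbit speed at r₂: v_a = √[μ(2/r₂ − 1/a_t)] = 4.1974 km/s.
Second burn Δv₂ = |v₂ − v_a| = 1.297 km/s.
Δv = Δv₁ + Δv₂ = 1.628 + 1.297 = 2.925 km/s.

Δv = 2925 m/s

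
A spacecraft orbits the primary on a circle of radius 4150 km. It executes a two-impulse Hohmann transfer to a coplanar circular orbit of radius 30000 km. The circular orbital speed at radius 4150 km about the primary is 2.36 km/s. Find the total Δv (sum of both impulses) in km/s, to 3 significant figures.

Δv = 1.21 km/s

From the circular-orbit relation v² = μ/r at r = 4150 km: μ = v²r = (2.36)² × 4150 = 23113.8 km³/s².
Transfer-ellipse semi-major axis a_t = (r₁ + r₂)/2 = (4150 + 30000)/2 = 17075 km.
At r₁ the circular-orbit speed is v₁ = √(μ/r₁) = 2.3600 km/s.
On the transfer ellipse at r₁, v² = μ(2/r − 1/a) gives v_p = √[μ(2/r₁ − 1/a_t)] = 3.1282 km/s.
First burn Δv₁ = |v_p − v₁| = 0.7682 km/s.
At r₂, v₂ = √(μ/r₂) = 0.87776 km/s.
Transfer-orbit speed at r₂: v_a = √[μ(2/r₂ − 1/a_t)] = 0.43273 km/s.
Second burn Δv₂ = |v₂ − v_a| = 0.4450 km/s.
Total Δv = Δv₁ + Δv₂ = 1.213 km/s.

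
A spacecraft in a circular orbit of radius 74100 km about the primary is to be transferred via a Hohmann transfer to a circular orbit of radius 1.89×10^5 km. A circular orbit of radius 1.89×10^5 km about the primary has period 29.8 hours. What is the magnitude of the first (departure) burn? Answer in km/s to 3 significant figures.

From Kepler's third law T² = 4π²r³/μ at r = 1.89×10^5 km, T = 29.8 hours = 29.8 × 3600 s = 1.0728×10^5 s: μ = 4π²r³/T² = 2.31584×10^7 km³/s².
Transfer-ellipse semi-major axis a_t = (r₁ + r₂)/2 = (74100 + 1.890×10^5)/2 = 1.3155×10^5 km.
On the circular orbit at r = 74100 km, v_c = √(μ/r) = 17.67847 km/s.
Vis-viva on the transfer ellipse at r = 74100 km gives v_t = √[μ(2/r − 1/a_t)] = 21.18996 km/s.
Δv₁ = |v_t − v_c| = |21.18996 − 17.67847| = 3.511 km/s.

Δv₁ = 3.51 km/s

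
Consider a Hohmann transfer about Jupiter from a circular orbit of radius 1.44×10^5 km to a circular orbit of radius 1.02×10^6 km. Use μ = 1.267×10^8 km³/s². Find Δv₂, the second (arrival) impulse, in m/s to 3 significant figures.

Δv₂ = 5600 m/s

The Hohmann ellipse has a_t = (r₁ + r₂)/2 = 5.820×10^5 km.
On the circular orbit at r = 1.020×10^6 km, v_c = √(μ/r) = 11.145 km/s.
Vis-viva on the transfer ellipse at r = 1.020×10^6 km gives v_t = √[μ(2/r − 1/a_t)] = 5.5438 km/s.
Δv₂ = |v_t − v_c| = |5.5438 − 11.145| = 5.601 km/s.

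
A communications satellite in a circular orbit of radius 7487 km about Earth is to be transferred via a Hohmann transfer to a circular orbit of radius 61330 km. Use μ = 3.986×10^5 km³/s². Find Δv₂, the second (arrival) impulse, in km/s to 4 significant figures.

Δv₂ = 1.360 km/s

Semi-major axis of the transfer orbit: a_t = (7487 + 61330)/2 = 34408.5 km.
On the circular orbit at r = 61330 km, v_c = √(μ/r) = 2.549 km/s.
Vis-viva on the transfer ellipse at r = 61330 km gives v_t = √[μ(2/r − 1/a_t)] = 1.189 km/s.
Δv₂ = |v_t − v_c| = |1.189 − 2.549| = 1.360 km/s.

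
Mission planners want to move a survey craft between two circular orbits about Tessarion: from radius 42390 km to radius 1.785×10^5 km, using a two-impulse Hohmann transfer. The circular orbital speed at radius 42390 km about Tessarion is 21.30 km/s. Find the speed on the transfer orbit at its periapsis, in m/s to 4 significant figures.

From the circular-orbit relation v² = μ/r at r = 42390 km: μ = v²r = (21.30)² × 42390 = 1.92319×10^7 km³/s².
The Hohmann ellipse has a_t = (r₁ + r₂)/2 = 1.10445×10^5 km.
At periapsis, r = 42390 km.
From the vis-viva equation, v = √[μ(2/r − 1/a_t)] = 27.08 km/s.

v = 27080 m/s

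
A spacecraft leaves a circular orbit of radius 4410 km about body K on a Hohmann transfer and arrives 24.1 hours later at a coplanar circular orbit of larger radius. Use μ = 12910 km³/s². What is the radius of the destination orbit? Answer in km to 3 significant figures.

Transfer time t = 24.1 hours = 86760 s, and t = π√(a_t³/μ).
So a_t = (μ t²/π²)^(1/3) = (12910 × (86760)² / π²)^(1/3) = 21433 km.
Since a_t = (r₁ + r₂)/2, r₂ = 2a_t − r₁ = 2×21433 − 4410 = 38456 km.

r₂ = 38500 km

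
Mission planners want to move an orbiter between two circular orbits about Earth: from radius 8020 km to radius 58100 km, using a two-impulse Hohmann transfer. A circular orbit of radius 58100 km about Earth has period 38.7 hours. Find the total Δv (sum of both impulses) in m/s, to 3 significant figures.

Δv = 3630 m/s

From Kepler's third law T² = 4π²r³/μ at r = 58100 km, T = 38.7 hours = 38.7 × 3600 s = 1.3932×10^5 s: μ = 4π²r³/T² = 3.98897×10^5 km³/s².
The Hohmann ellipse has a_t = (r₁ + r₂)/2 = 33060 km.
Circular speed at r₁: v₁ = √(μ/r₁) = √(3.98897×10^5/8020) = 7.0525 km/s.
Transfer-orbit speed at r₁ (vis-viva): v_p = √[μ(2/r₁ − 1/a_t)] = 9.3493 km/s.
First burn Δv₁ = |v_p − v₁| = 2.297 km/s.
At r₂, v₂ = √(μ/r₂) = 2.6202 km/s.
Transfer-orbit speed at r₂: v_a = √[μ(2/r₂ − 1/a_t)] = 1.2906 km/s.
Second burn Δv₂ = |v₂ − v_a| = 1.330 km/s.
Δv = Δv₁ + Δv₂ = 2.297 + 1.330 = 3.627 km/s.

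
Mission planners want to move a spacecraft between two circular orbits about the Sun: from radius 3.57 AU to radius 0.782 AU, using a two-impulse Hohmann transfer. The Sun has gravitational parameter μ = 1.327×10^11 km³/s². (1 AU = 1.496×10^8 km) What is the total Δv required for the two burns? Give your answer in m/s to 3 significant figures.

Δv = 15800 m/s

In km: r₁ = 3.57 × 1.496×10^8 = 5.34072×10^8 km; r₂ = 0.782 × 1.496×10^8 = 1.169872×10^8 km.
The Hohmann ellipse has a_t = (r₁ + r₂)/2 = 3.255296×10^8 km.
Circular speed at r₁: v₁ = √(μ/r₁) = √(1.327×10^11/5.34072×10^8) = 15.7629 km/s.
Transfer-orbit speed at r₁ (vis-viva): v_a = √[μ(2/r₁ − 1/a_t)] = 9.44951 km/s.
First burn Δv₁ = |v_a − v₁| = 6.313 km/s.
Circular speed at r₂: v₂ = √(μ/r₂) = 33.68 km/s.
Transfer-orbit speed at r₂: v_p = √[μ(2/r₂ − 1/a_t)] = 43.14 km/s.
Second burn Δv₂ = |v₂ − v_p| = 9.460 km/s.
Δv = Δv₁ + Δv₂ = 6.313 + 9.460 = 15.77 km/s.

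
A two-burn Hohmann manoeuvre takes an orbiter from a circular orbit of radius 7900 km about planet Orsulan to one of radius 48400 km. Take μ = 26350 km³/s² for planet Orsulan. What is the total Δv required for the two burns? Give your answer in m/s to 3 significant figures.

Transfer-ellipse semi-major axis a_t = (r₁ + r₂)/2 = (7900 + 48400)/2 = 28150 km.
At r₁ the circular-orbit speed is v₁ = √(μ/r₁) = 1.82632 km/s.
Transfer-orbit speed at r₁ (vis-viva equation): v_p = √[μ(2/r₁ − 1/a_t)] = 2.39475 km/s.
First burn Δv₁ = |v_p − v₁| = 0.5684 km/s.
At r₂, v₂ = √(μ/r₂) = 0.73785 km/s.
Transfer-orbit speed at r₂: v_a = √[μ(2/r₂ − 1/a_t)] = 0.39088 km/s.
Second burn Δv₂ = |v₂ − v_a| = 0.3470 km/s.
Δv = Δv₁ + Δv₂ = 0.5684 + 0.3470 = 0.9154 km/s.

Δv = 915 m/s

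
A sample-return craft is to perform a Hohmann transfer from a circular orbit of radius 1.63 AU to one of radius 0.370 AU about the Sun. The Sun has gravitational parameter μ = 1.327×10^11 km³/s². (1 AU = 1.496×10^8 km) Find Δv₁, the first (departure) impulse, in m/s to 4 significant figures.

Δv₁ = 9138 m/s

In km: r₁ = 1.63 × 1.496×10^8 = 2.43848×10^8 km; r₂ = 0.370 × 1.496×10^8 = 5.5352×10^7 km.
The Hohmann ellipse has a_t = (r₁ + r₂)/2 = 1.496×10^8 km.
Circular speed at r = 2.43848×10^8 km: v_c = √(μ/r) = 23.328 km/s.
Transfer-orbit speed at the same r (vis-viva, a = a_t): v_t = √[μ(2/r − 1/a_t)] = 14.190 km/s.
Δv₁ = |v_t − v_c| = |14.190 − 23.328| = 9.138 km/s.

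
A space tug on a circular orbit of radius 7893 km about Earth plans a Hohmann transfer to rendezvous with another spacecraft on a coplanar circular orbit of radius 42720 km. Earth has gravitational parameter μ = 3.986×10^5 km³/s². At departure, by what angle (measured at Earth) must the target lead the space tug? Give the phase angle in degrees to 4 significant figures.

φ = 97.93°

Semi-major axis of the transfer orbit: a_t = (7893 + 42720)/2 = 25306.5 km.
Transfer time t = π√(a_t³/μ) = 20032.2 s.
The target's mean motion on its circular orbit is ω₂ = √(μ/r₂³) = 7.15026×10^-5 rad/s.
Angle swept by the target during transfer: ω₂·t = 1.4324 rad = 82.07°.
Arrival is 180° from departure on the ellipse, so φ = 180° − 82.07° = 97.93°.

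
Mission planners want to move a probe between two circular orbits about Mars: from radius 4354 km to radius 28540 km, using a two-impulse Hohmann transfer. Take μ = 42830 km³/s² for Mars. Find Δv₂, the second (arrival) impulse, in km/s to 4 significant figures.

Δv₂ = 0.5947 km/s

The Hohmann ellipse has a_t = (r₁ + r₂)/2 = 16447 km.
Circular speed at r = 28540 km: v_c = √(μ/r) = 1.225 km/s.
Transfer-orbit speed at the same r (vis-viva, a = a_t): v_t = √[μ(2/r − 1/a_t)] = 0.6303 km/s.
Δv₂ = |v_t − v_c| = |0.6303 − 1.225| = 0.5947 km/s.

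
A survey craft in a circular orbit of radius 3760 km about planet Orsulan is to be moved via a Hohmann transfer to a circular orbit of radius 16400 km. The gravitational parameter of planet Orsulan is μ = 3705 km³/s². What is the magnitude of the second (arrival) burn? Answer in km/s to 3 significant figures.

Semi-major axis of the transfer orbit: a_t = (3760 + 16400)/2 = 10080 km.
On the circular orbit at r = 16400 km, v_c = √(μ/r) = 0.4753 km/s.
Transfer-orbit speed at the same r (vis-viva, a = a_t): v_t = √[μ(2/r − 1/a_t)] = 0.2903 km/s.
Δv₂ = |v_t − v_c| = |0.2903 − 0.4753| = 0.1850 km/s.

Δv₂ = 0.185 km/s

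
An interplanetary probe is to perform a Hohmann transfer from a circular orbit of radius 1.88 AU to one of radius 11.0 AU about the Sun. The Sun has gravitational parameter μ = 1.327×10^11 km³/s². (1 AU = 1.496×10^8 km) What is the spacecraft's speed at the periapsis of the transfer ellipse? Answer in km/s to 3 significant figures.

In km: r₁ = 1.88 × 1.496×10^8 = 2.81248×10^8 km; r₂ = 11.0 × 1.496×10^8 = 1.6456×10^9 km.
Transfer-ellipse semi-major axis a_t = (r₁ + r₂)/2 = (2.81248×10^8 + 1.6456×10^9)/2 = 9.63424×10^8 km.
At periapsis, r = 2.81248×10^8 km.
From the vis-viva equation, v = √[μ(2/r − 1/a_t)] = 28.39 km/s.

v = 28.4 km/s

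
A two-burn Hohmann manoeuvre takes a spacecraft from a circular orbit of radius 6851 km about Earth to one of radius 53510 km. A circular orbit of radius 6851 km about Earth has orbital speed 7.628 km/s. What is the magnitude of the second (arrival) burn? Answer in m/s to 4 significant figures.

From the circular-orbit relation v² = μ/r at r = 6851 km: μ = v²r = (7.628)² × 6851 = 3.98635×10^5 km³/s².
The Hohmann ellipse has a_t = (r₁ + r₂)/2 = 30180.5 km.
On the circular orbit at r = 53510 km, v_c = √(μ/r) = 2.729 km/s.
Vis-viva on the transfer ellipse at r = 53510 km gives v_t = √[μ(2/r − 1/a_t)] = 1.300 km/s.
Δv₂ = |v_t − v_c| = |1.300 − 2.729| = 1.429 km/s.

Δv₂ = 1429 m/s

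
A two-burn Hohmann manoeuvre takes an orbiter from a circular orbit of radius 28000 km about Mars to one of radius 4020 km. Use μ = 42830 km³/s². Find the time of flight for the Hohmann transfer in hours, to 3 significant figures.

t = 8.54 hours

Semi-major axis of the transfer orbit: a_t = (28000 + 4020)/2 = 16010 km.
By Kepler's third law the transfer-orbit period is T = 2π√(a_t³/μ), so t = T/2 = 30750 s.
Converting: 30750 s ÷ 3600 s/hour = 8.54 hours.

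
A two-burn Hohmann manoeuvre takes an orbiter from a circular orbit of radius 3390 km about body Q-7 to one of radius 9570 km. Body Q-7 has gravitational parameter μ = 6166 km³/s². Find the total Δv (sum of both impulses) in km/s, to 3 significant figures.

Δv = 0.512 km/s

The Hohmann ellipse has a_t = (r₁ + r₂)/2 = 6480 km.
At r₁ the circular-orbit speed is v₁ = √(μ/r₁) = 1.3487 km/s.
Transfer-orbit speed at r₁ (v² = μ(2/r − 1/a)): v_p = √[μ(2/r₁ − 1/a_t)] = 1.6390 km/s.
First burn Δv₁ = |v_p − v₁| = 0.2903 km/s.
At r₂, v₂ = √(μ/r₂) = 0.8027 km/s.
Transfer-orbit speed at r₂: v_a = √[μ(2/r₂ − 1/a_t)] = 0.5806 km/s.
Second burn Δv₂ = |v₂ − v_a| = 0.2221 km/s.
Total Δv = Δv₁ + Δv₂ = 0.5124 km/s.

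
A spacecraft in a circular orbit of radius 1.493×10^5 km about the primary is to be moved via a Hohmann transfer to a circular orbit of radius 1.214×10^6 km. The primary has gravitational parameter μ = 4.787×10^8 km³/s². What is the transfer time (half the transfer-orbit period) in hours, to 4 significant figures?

t = 22.45 hours

Transfer-ellipse semi-major axis a_t = (r₁ + r₂)/2 = (1.493×10^5 + 1.214×10^6)/2 = 6.8165×10^5 km.
By Kepler's third law the transfer-orbit period is T = 2π√(a_t³/μ), so t = T/2 = 80810 s.
Converting: 80810 s ÷ 3600 s/hour = 22.45 hours.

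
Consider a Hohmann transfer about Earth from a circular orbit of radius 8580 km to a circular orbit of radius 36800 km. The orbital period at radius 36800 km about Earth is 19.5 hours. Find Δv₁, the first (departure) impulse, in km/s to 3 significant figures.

From Kepler's third law T² = 4π²r³/μ at r = 36800 km, T = 19.5 hours = 19.5 × 3600 s = 70200 s: μ = 4π²r³/T² = 3.99235×10^5 km³/s².
The Hohmann ellipse has a_t = (r₁ + r₂)/2 = 22690 km.
On the circular orbit at r = 8580 km, v_c = √(μ/r) = 6.821 km/s.
Vis-viva on the transfer ellipse at r = 8580 km gives v_t = √[μ(2/r − 1/a_t)] = 8.687 km/s.
Δv₁ = |v_t − v_c| = |8.687 − 6.821| = 1.866 km/s.

Δv₁ = 1.87 km/s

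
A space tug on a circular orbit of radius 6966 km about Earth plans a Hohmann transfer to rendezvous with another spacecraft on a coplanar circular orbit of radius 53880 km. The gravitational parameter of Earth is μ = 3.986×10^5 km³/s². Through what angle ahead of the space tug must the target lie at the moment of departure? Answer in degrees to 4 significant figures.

Transfer-ellipse semi-major axis a_t = (r₁ + r₂)/2 = (6966 + 53880)/2 = 30423 km.
Transfer time t = π√(a_t³/μ) = 26404.9 s.
The target's mean motion on its circular orbit is ω₂ = √(μ/r₂³) = 5.04809×10^-5 rad/s.
Angle swept by the target during transfer: ω₂·t = 1.3329 rad = 76.37°.
Arrival is 180° from departure on the ellipse, so φ = 180° − 76.37° = 103.6°.

φ = 103.6°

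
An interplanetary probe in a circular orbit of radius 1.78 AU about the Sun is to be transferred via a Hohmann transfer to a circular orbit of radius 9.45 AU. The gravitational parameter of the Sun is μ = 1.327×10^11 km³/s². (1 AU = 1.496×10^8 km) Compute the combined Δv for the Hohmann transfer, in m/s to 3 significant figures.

Δv = 10900 m/s

In km: r₁ = 1.78 × 1.496×10^8 = 2.66288×10^8 km; r₂ = 9.45 × 1.496×10^8 = 1.41372×10^9 km.
Semi-major axis of the transfer orbit: a_t = (2.66288×10^8 + 1.41372×10^9)/2 = 8.40004×10^8 km.
At r₁ the circular-orbit speed is v₁ = √(μ/r₁) = 22.323 km/s.
Transfer-orbit speed at r₁ (vis-viva): v_p = √[μ(2/r₁ − 1/a_t)] = 28.960 km/s.
First burn Δv₁ = |v_p − v₁| = 6.637 km/s.
Circular speed at r₂: v₂ = √(μ/r₂) = 9.68844 km/s.
Transfer-orbit speed at r₂: v_a = √[μ(2/r₂ − 1/a_t)] = 5.45493 km/s.
Second burn Δv₂ = |v₂ − v_a| = 4.234 km/s.
Total Δv = Δv₁ + Δv₂ = 10.87 km/s.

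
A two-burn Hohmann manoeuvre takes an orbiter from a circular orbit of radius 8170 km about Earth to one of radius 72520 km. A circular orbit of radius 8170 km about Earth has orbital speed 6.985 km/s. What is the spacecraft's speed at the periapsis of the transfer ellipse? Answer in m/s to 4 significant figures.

v = 9365 m/s

From the circular-orbit relation v² = μ/r at r = 8170 km: μ = v²r = (6.985)² × 8170 = 3.98616×10^5 km³/s².
Transfer-ellipse semi-major axis a_t = (r₁ + r₂)/2 = (8170 + 72520)/2 = 40345 km.
At periapsis, r = 8170 km.
Vis-viva: v = √[μ(2/r − 1/a_t)] = √[3.98616×10^5 × (2/8170 − 1/40345)] = 9.365 km/s.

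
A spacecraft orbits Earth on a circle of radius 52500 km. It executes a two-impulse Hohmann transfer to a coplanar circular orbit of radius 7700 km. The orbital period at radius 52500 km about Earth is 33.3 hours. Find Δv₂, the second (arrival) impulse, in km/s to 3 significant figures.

Δv₂ = 2.30 km/s

From Kepler's third law T² = 4π²r³/μ at r = 52500 km, T = 33.3 hours = 33.3 × 3600 s = 1.1988×10^5 s: μ = 4π²r³/T² = 3.97506×10^5 km³/s².
Transfer-ellipse semi-major axis a_t = (r₁ + r₂)/2 = (52500 + 7700)/2 = 30100 km.
Circular speed at r = 7700 km: v_c = √(μ/r) = 7.185 km/s.
Transfer-orbit speed at the same r (vis-viva, a = a_t): v_t = √[μ(2/r − 1/a_t)] = 9.489 km/s.
Δv₂ = |v_t − v_c| = |9.489 − 7.185| = 2.304 km/s.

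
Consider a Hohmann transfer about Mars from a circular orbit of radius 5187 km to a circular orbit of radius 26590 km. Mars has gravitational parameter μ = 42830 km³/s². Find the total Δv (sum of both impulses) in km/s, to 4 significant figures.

The Hohmann ellipse has a_t = (r₁ + r₂)/2 = 15888.5 km.
Circular speed at r₁: v₁ = √(μ/r₁) = √(42830/5187) = 2.87353 km/s.
On the transfer ellipse at r₁, vis-viva gives v_p = √[μ(2/r₁ − 1/a_t)] = 3.71735 km/s.
First burn Δv₁ = |v_p − v₁| = 0.8438 km/s.
At r₂, v₂ = √(μ/r₂) = 1.2692 km/s.
Transfer-orbit speed at r₂: v_a = √[μ(2/r₂ − 1/a_t)] = 0.72516 km/s.
Second burn Δv₂ = |v₂ − v_a| = 0.5440 km/s.
Δv = Δv₁ + Δv₂ = 0.8438 + 0.5440 = 1.388 km/s.

Δv = 1.388 km/s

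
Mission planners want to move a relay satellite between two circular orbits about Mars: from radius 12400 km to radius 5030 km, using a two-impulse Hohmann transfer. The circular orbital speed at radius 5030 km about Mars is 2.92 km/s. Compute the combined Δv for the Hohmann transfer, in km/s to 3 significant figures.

From the circular-orbit relation v² = μ/r at r = 5030 km: μ = v²r = (2.92)² × 5030 = 42887.8 km³/s².
The Hohmann ellipse has a_t = (r₁ + r₂)/2 = 8715 km.
At r₁ the circular-orbit speed is v₁ = √(μ/r₁) = 1.8598 km/s.
On the transfer ellipse at r₁, vis-viva gives v_a = √[μ(2/r₁ − 1/a_t)] = 1.4129 km/s.
First burn Δv₁ = |v_a − v₁| = 0.4469 km/s.
At r₂, v₂ = √(μ/r₂) = 2.9200 km/s.
Transfer-orbit speed at r₂: v_p = √[μ(2/r₂ − 1/a_t)] = 3.4831 km/s.
Second burn Δv₂ = |v₂ − v_p| = 0.5631 km/s.
Δv = Δv₁ + Δv₂ = 0.4469 + 0.5631 = 1.010 km/s.

Δv = 1.01 km/s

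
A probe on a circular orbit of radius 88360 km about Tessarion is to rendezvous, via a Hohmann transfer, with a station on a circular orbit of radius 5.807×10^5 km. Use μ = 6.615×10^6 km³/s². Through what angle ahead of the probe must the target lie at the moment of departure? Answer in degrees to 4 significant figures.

Semi-major axis of the transfer orbit: a_t = (88360 + 5.807×10^5)/2 = 3.3453×10^5 km.
The half-period of the transfer ellipse is t = π√(a_t³/μ) = 2.36340×10^5 s.
The target's mean motion on its circular orbit is ω₂ = √(μ/r₂³) = 5.81215×10^-6 rad/s.
Angle swept by the target during transfer: ω₂·t = 1.3736 rad = 78.70°.
Arrival is 180° from departure on the ellipse, so φ = 180° − 78.70° = 101.3°.

φ = 101.3°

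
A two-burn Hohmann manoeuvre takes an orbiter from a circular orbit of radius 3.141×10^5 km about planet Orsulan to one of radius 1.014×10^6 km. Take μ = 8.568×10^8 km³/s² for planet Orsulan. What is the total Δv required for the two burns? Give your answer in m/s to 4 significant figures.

The Hohmann ellipse has a_t = (r₁ + r₂)/2 = 6.6405×10^5 km.
At r₁ the circular-orbit speed is v₁ = √(μ/r₁) = 52.23 km/s.
On the transfer ellipse at r₁, v² = μ(2/r − 1/a) gives v_p = √[μ(2/r₁ − 1/a_t)] = 64.54 km/s.
First burn Δv₁ = |v_p − v₁| = 12.31 km/s.
Circular speed at r₂: v₂ = √(μ/r₂) = 29.068 km/s.
Transfer-orbit speed at r₂: v_a = √[μ(2/r₂ − 1/a_t)] = 19.992 km/s.
Second burn Δv₂ = |v₂ − v_a| = 9.076 km/s.
Δv = Δv₁ + Δv₂ = 12.31 + 9.076 = 21.39 km/s.

Δv = 21390 m/s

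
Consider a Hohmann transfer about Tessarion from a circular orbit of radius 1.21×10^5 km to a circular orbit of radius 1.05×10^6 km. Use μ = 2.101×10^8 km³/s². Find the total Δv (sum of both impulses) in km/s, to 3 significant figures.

The Hohmann ellipse has a_t = (r₁ + r₂)/2 = 5.855×10^5 km.
At r₁ the circular-orbit speed is v₁ = √(μ/r₁) = 41.66970 km/s.
On the transfer ellipse at r₁, vis-viva equation gives v_p = √[μ(2/r₁ − 1/a_t)] = 55.80223 km/s.
First burn Δv₁ = |v_p − v₁| = 14.133 km/s.
At r₂, v₂ = √(μ/r₂) = 14.1455 km/s.
Transfer-orbit speed at r₂: v_a = √[μ(2/r₂ − 1/a_t)] = 6.43054 km/s.
Second burn Δv₂ = |v₂ − v_a| = 7.7150 km/s.
Total Δv = Δv₁ + Δv₂ = 21.85 km/s.

Δv = 21.8 km/s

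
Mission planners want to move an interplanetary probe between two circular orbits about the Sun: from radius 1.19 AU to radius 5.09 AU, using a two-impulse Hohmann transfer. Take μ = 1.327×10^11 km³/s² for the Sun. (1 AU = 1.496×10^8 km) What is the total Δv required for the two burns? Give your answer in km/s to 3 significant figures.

Δv = 12.5 km/s

In km: r₁ = 1.19 × 1.496×10^8 = 1.78024×10^8 km; r₂ = 5.09 × 1.496×10^8 = 7.61464×10^8 km.
Semi-major axis of the transfer orbit: a_t = (1.78024×10^8 + 7.61464×10^8)/2 = 4.69744×10^8 km.
Circular speed at r₁: v₁ = √(μ/r₁) = √(1.327×10^11/1.78024×10^8) = 27.302 km/s.
Transfer-orbit speed at r₁ (v² = μ(2/r − 1/a)): v_p = √[μ(2/r₁ − 1/a_t)] = 34.761 km/s.
First burn Δv₁ = |v_p − v₁| = 7.459 km/s.
At r₂, v₂ = √(μ/r₂) = 13.201 km/s.
Transfer-orbit speed at r₂: v_a = √[μ(2/r₂ − 1/a_t)] = 8.1268 km/s.
Second burn Δv₂ = |v₂ − v_a| = 5.074 km/s.
Total Δv = Δv₁ + Δv₂ = 12.53 km/s.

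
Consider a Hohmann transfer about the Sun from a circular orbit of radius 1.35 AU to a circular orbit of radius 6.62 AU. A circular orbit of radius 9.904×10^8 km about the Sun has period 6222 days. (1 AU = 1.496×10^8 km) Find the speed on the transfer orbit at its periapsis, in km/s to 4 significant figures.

From Kepler's third law T² = 4π²r³/μ at r = 9.904×10^8 km, T = 6222 days = 6222 × 86400 s = 5.375808×10^8 s: μ = 4π²r³/T² = 1.32710×10^11 km³/s².
In km: r₁ = 1.35 × 1.496×10^8 = 2.0196×10^8 km; r₂ = 6.62 × 1.496×10^8 = 9.90352×10^8 km.
Semi-major axis of the transfer orbit: a_t = (2.0196×10^8 + 9.90352×10^8)/2 = 5.96156×10^8 km.
The periapsis of the transfer ellipse is at r = 2.0196×10^8 km.
Applying v² = μ(2/r − 1/a_t): v = 33.04 km/s.

v = 33.04 km/s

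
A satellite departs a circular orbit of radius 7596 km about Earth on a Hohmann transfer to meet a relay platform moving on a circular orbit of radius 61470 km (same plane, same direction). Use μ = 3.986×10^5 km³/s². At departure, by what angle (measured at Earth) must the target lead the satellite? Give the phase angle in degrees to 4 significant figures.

φ = 104.2°

Semi-major axis of the transfer orbit: a_t = (7596 + 61470)/2 = 34533 km.
The half-period of the transfer ellipse is t = π√(a_t³/μ) = 31932 s.
The target's mean motion on its circular orbit is ω₂ = √(μ/r₂³) = 4.1426×10^-5 rad/s.
Angle swept by the target during transfer: ω₂·t = 1.3228 rad = 75.79°.
The satellite traverses 180° on the transfer ellipse, so the target must lead by 180° − 75.79° = 104.2°.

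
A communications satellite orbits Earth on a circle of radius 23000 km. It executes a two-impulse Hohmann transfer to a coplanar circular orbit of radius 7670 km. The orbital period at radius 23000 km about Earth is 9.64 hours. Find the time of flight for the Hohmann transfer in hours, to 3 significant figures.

From Kepler's third law T² = 4π²r³/μ at r = 23000 km, T = 9.64 hours = 9.64 × 3600 s = 34704 s: μ = 4π²r³/T² = 3.98827×10^5 km³/s².
Semi-major axis of the transfer orbit: a_t = (23000 + 7670)/2 = 15335 km.
Half the transfer-orbit period gives t = π√(a_t³/μ) = 9447 s.
Converting: 9447 s ÷ 3600 s/hour = 2.62 hours.

t = 2.62 hours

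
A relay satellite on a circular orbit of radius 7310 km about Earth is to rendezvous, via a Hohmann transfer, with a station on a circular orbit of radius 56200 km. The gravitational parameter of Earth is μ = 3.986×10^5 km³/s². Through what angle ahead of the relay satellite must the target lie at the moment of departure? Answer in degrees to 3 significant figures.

φ = 104°

Transfer-ellipse semi-major axis a_t = (r₁ + r₂)/2 = (7310 + 56200)/2 = 31755 km.
Transfer time t = π√(a_t³/μ) = 28157.8 s.
The target's mean motion on its circular orbit is ω₂ = √(μ/r₂³) = 4.73875×10^-5 rad/s.
Angle swept by the target during transfer: ω₂·t = 1.3343 rad = 76.45°.
The relay satellite traverses 180° on the transfer ellipse, so the target must lead by 180° − 76.45° = 104°.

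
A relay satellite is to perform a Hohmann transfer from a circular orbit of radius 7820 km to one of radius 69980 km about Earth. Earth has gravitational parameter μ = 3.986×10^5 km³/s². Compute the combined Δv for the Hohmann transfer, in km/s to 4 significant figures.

The Hohmann ellipse has a_t = (r₁ + r₂)/2 = 38900 km.
Circular speed at r₁: v₁ = √(μ/r₁) = √(3.986×10^5/7820) = 7.1395 km/s.
Transfer-orbit speed at r₁ (v² = μ(2/r − 1/a)): v_p = √[μ(2/r₁ − 1/a_t)] = 9.5759 km/s.
First burn Δv₁ = |v_p − v₁| = 2.436 km/s.
Circular speed at r₂: v₂ = √(μ/r₂) = 2.387 km/s.
Transfer-orbit speed at r₂: v_a = √[μ(2/r₂ − 1/a_t)] = 1.070 km/s.
Second burn Δv₂ = |v₂ − v_a| = 1.317 km/s.
Δv = Δv₁ + Δv₂ = 2.436 + 1.317 = 3.753 km/s.

Δv = 3.753 km/s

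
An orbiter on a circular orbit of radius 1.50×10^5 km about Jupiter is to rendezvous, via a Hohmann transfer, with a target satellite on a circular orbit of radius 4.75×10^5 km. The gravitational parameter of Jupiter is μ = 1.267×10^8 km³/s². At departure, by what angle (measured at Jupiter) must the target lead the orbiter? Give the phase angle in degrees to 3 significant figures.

φ = 83.9°

Transfer-ellipse semi-major axis a_t = (r₁ + r₂)/2 = (1.500×10^5 + 4.750×10^5)/2 = 3.125×10^5 km.
The half-period of the transfer ellipse is t = π√(a_t³/μ) = 48757.0 s.
Target angular speed ω₂ = √(μ/r₂³) = 3.43833×10^-5 rad/s.
Angle swept by the target during transfer: ω₂·t = 1.67643 rad = 96.052°.
Arrival is 180° from departure on the ellipse, so φ = 180° − 96.052° = 83.9°.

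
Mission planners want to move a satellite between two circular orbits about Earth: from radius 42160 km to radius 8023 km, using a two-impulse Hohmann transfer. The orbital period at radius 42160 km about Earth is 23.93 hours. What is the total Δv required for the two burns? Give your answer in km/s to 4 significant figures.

Δv = 3.424 km/s

From Kepler's third law T² = 4π²r³/μ at r = 42160 km, T = 23.93 hours = 23.93 × 3600 s = 86148 s: μ = 4π²r³/T² = 3.98631×10^5 km³/s².
Semi-major axis of the transfer orbit: a_t = (42160 + 8023)/2 = 25091.5 km.
At r₁ the circular-orbit speed is v₁ = √(μ/r₁) = 3.075 km/s.
On the transfer ellipse at r₁, vis-viva equation gives v_a = √[μ(2/r₁ − 1/a_t)] = 1.739 km/s.
First burn Δv₁ = |v_a − v₁| = 1.336 km/s.
At r₂, v₂ = √(μ/r₂) = 7.049 km/s.
Transfer-orbit speed at r₂: v_p = √[μ(2/r₂ − 1/a_t)] = 9.137 km/s.
Second burn Δv₂ = |v₂ − v_p| = 2.088 km/s.
Total Δv = Δv₁ + Δv₂ = 3.424 km/s.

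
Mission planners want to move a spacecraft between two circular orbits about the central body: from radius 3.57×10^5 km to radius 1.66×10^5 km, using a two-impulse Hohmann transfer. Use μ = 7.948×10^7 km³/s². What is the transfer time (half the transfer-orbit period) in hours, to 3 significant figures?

The Hohmann ellipse has a_t = (r₁ + r₂)/2 = 2.615×10^5 km.
By Kepler's third law the transfer-orbit period is T = 2π√(a_t³/μ), so t = T/2 = 47120 s.
Converting: 47120 s ÷ 3600 s/hour = 13.1 hours.

t = 13.1 hours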